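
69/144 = 23/48 = 0.48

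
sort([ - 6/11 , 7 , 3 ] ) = [ - 6/11, 3,  7 ] 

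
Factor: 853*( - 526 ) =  - 448678 = - 2^1*263^1*853^1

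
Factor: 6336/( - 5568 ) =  -3^1*11^1*29^( - 1 ) = - 33/29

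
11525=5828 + 5697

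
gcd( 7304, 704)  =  88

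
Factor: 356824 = 2^3*13^1* 47^1*73^1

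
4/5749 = 4/5749 = 0.00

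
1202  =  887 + 315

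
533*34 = 18122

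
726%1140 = 726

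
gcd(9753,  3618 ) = 3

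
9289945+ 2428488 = 11718433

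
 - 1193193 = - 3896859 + 2703666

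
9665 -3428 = 6237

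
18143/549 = 18143/549 = 33.05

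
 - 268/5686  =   - 1 + 2709/2843 =-0.05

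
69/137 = 69/137 = 0.50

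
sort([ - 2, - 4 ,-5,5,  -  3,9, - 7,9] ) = [- 7, - 5, - 4, - 3,- 2,5, 9,9 ] 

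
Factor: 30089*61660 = 2^2*5^1*3083^1 * 30089^1 = 1855287740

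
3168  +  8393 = 11561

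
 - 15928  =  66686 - 82614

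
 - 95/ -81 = 1 + 14/81 = 1.17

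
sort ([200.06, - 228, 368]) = [ - 228 , 200.06,  368] 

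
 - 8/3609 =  - 1 + 3601/3609 = -0.00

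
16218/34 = 477  =  477.00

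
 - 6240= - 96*65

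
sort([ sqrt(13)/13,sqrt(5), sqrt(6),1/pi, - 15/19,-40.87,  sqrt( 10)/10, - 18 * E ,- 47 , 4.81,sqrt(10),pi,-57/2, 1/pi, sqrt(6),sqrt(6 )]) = [ - 18 * E, - 47, -40.87, - 57/2, -15/19,sqrt( 13 ) /13 , sqrt(10 )/10,1/pi,1/pi,sqrt( 5 ),sqrt (6),sqrt(6),  sqrt(6),pi,  sqrt(10),  4.81] 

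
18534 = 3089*6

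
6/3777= 2/1259  =  0.00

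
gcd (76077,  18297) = 963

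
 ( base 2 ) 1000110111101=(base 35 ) 3oq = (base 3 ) 20020012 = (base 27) 665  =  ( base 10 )4541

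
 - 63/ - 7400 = 63/7400= 0.01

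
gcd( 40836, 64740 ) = 996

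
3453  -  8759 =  - 5306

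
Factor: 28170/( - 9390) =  - 3^1 = -3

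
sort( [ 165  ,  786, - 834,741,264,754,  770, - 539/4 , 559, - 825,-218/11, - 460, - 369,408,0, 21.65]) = [ - 834, - 825,-460, - 369, - 539/4,-218/11,0,21.65,165, 264,408, 559 , 741,754,770,786]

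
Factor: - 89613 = -3^3*3319^1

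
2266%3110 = 2266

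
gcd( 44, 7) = 1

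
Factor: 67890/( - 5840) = -93/8 = - 2^( - 3)*3^1*31^1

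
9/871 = 9/871 = 0.01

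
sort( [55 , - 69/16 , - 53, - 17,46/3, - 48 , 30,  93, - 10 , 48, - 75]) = [ - 75, - 53, - 48, - 17, - 10 , - 69/16, 46/3 , 30, 48 , 55,93]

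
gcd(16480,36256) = 3296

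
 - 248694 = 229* (- 1086)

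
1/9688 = 1/9688 = 0.00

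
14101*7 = 98707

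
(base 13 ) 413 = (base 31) ma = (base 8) 1264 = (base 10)692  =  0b1010110100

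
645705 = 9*71745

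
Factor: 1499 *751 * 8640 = 9726471360=   2^6* 3^3* 5^1*751^1*1499^1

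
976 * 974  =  950624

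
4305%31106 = 4305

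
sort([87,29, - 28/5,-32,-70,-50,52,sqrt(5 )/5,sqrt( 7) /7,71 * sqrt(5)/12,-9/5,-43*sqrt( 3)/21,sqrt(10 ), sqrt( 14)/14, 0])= [-70, - 50, - 32, - 28/5, -43*sqrt( 3) /21,-9/5,0,  sqrt( 14 )/14, sqrt( 7 ) /7 , sqrt( 5)/5,sqrt( 10), 71 * sqrt( 5 ) /12,29, 52,87] 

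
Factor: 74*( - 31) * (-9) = 2^1 * 3^2*31^1 * 37^1 = 20646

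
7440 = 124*60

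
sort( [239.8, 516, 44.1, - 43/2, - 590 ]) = [ - 590, - 43/2,44.1, 239.8,516] 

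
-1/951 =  - 1/951 =- 0.00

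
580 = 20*29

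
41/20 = 41/20 = 2.05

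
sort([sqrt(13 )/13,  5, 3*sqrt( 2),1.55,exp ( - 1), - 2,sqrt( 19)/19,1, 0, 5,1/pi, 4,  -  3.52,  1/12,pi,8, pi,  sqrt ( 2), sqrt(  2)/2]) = [ - 3.52, - 2, 0, 1/12 , sqrt( 19) /19, sqrt( 13)/13, 1/pi,exp ( -1 ),sqrt(2)/2,1,sqrt ( 2 ), 1.55, pi, pi, 4, 3*sqrt(2), 5, 5,8]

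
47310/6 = 7885 = 7885.00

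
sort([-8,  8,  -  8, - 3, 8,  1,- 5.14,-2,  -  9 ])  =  [ - 9, - 8, - 8,-5.14,  -  3, - 2,1,8,8]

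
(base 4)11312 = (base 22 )h0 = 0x176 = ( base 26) ea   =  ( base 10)374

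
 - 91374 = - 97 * 942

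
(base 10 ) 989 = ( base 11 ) 81a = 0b1111011101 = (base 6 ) 4325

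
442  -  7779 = - 7337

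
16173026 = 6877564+9295462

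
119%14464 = 119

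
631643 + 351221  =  982864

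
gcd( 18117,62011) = 1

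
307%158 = 149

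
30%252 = 30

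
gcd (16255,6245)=5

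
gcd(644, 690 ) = 46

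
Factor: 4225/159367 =25/943 = 5^2*23^( - 1)*41^(  -  1)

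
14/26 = 7/13 = 0.54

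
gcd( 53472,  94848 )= 96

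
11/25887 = 11/25887 = 0.00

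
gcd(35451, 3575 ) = 13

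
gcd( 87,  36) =3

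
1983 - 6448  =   - 4465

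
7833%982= 959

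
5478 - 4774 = 704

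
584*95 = 55480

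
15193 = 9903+5290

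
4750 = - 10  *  ( - 475 )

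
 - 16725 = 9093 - 25818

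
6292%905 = 862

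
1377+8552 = 9929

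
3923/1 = 3923 = 3923.00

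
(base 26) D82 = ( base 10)8998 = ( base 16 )2326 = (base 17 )1e25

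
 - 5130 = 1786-6916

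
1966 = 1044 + 922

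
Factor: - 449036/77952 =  - 2^(-5 )*3^(-1 )*7^1*79^1 =-553/96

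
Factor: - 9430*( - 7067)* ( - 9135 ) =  - 2^1*3^2*5^2 * 7^1*23^1*29^1*37^1  *  41^1*191^1 = -608772934350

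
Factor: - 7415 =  - 5^1*1483^1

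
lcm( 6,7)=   42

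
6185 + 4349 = 10534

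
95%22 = 7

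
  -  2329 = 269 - 2598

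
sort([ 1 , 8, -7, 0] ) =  [-7, 0 , 1, 8 ] 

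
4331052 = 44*98433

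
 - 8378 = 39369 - 47747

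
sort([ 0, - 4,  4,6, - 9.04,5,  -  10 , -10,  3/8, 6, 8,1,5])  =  [ - 10, - 10, - 9.04, - 4,  0,3/8,1,4,5 , 5,6, 6,8]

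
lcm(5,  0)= 0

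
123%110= 13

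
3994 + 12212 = 16206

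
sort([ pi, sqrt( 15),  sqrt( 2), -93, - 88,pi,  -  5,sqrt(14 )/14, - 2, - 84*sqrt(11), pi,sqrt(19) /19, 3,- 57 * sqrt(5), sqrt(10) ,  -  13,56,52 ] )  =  [ - 84  *  sqrt(11),  -  57*sqrt ( 5), - 93, -88, -13 , - 5,-2, sqrt(19)/19, sqrt(14)/14,sqrt( 2) , 3,pi,pi, pi,sqrt ( 10), sqrt(15), 52 , 56] 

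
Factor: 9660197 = 9660197^1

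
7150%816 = 622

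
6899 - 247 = 6652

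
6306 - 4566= 1740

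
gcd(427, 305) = 61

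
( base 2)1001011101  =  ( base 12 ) 425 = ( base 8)1135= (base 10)605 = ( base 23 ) 137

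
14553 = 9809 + 4744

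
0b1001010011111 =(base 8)11237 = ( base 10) 4767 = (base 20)bi7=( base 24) 86f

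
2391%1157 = 77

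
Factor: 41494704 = 2^4*3^1*349^1*2477^1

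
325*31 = 10075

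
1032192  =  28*36864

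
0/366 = 0 = 0.00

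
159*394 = 62646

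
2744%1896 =848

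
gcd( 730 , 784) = 2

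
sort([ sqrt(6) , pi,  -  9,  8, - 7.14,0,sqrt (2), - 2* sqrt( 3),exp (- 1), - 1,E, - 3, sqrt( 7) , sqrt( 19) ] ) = [ - 9, - 7.14,  -  2*sqrt(3 ), - 3,  -  1,0,exp( - 1),sqrt(2), sqrt( 6),sqrt(7) , E,pi,sqrt( 19),  8]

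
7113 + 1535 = 8648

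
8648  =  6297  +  2351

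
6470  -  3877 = 2593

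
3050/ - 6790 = -305/679=- 0.45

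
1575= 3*525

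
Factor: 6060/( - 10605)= - 4/7 = - 2^2* 7^( - 1)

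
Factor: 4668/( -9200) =-2^( -2)*3^1*5^(-2)  *  23^( - 1)* 389^1= - 1167/2300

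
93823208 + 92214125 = 186037333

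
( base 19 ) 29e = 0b1110001011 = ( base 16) 38B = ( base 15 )407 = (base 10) 907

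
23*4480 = 103040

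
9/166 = 9/166 = 0.05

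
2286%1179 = 1107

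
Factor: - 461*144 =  - 2^4*3^2*461^1 = - 66384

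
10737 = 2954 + 7783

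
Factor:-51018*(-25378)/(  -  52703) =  - 1294734804/52703 = -  2^2*3^1*7^(-1 )*11^1*773^1*7529^( - 1 )*12689^1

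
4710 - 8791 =-4081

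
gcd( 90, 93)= 3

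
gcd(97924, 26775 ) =1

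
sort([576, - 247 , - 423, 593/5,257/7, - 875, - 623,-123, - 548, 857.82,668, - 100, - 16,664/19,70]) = [ - 875,  -  623, - 548  , - 423, - 247,  -  123, - 100, - 16,664/19,257/7, 70, 593/5,576, 668 , 857.82] 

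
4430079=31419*141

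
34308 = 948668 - 914360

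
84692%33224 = 18244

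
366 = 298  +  68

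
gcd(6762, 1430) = 2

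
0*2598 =0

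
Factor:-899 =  - 29^1*31^1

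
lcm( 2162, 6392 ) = 147016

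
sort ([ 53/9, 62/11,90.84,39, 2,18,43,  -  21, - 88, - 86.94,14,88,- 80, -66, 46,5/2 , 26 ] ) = [ - 88, - 86.94, - 80, - 66,-21,2,5/2,62/11,53/9,14,18, 26, 39, 43,46,88, 90.84]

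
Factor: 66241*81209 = 7^1*17^2*281^1*9463^1 = 5379365369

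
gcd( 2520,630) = 630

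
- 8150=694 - 8844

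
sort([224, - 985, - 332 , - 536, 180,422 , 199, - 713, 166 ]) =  [ - 985,-713, - 536, - 332, 166, 180,199, 224,422]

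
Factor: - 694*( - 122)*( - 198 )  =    -  16764264=   - 2^3*3^2*11^1*61^1*347^1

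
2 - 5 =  - 3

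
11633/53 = 219 + 26/53 = 219.49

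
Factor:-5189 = - 5189^1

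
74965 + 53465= 128430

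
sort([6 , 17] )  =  [6, 17]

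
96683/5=96683/5 =19336.60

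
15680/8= 1960 = 1960.00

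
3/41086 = 3/41086 = 0.00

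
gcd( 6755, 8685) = 965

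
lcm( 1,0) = 0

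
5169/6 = 861 + 1/2 = 861.50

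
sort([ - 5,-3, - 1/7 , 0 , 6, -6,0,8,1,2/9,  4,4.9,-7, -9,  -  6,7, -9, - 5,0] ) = [ - 9,  -  9 , -7, -6,-6, - 5, - 5,-3, - 1/7, 0  ,  0,0 , 2/9,  1,4,4.9, 6,7,8]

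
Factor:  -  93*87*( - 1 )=8091   =  3^2*29^1*31^1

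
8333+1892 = 10225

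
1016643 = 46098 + 970545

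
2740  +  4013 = 6753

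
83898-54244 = 29654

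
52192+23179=75371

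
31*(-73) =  - 2263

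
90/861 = 30/287 = 0.10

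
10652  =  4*2663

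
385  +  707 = 1092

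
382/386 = 191/193 = 0.99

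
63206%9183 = 8108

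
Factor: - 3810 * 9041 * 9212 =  - 317318486520 = - 2^3*3^1*5^1*7^2* 47^1*127^1*9041^1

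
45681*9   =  411129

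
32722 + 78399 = 111121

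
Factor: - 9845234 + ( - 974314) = -10819548 = - 2^2 * 3^3 * 17^1*71^1*  83^1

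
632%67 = 29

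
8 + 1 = 9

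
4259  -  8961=  -  4702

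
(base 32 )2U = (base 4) 1132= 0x5E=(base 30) 34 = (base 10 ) 94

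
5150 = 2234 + 2916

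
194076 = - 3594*( - 54 ) 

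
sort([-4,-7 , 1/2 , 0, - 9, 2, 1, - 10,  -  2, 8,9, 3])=[-10,  -  9,-7, - 4 , - 2, 0,1/2,  1, 2, 3,8, 9 ]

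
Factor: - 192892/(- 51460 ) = 5^( - 1 )*7^1*31^( - 1)*83^1 = 581/155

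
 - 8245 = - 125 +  - 8120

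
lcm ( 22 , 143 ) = 286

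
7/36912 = 7/36912 = 0.00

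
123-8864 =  - 8741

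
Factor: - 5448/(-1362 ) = 2^2=4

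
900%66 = 42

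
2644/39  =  2644/39 = 67.79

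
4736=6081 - 1345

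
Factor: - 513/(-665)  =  3^3*5^ ( - 1)*7^( - 1) =27/35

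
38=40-2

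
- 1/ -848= 1/848 = 0.00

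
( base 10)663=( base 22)183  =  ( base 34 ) jh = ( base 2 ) 1010010111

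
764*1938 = 1480632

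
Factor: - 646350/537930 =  - 155/129 = - 3^(-1)*5^1*31^1*43^(-1)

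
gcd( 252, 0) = 252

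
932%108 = 68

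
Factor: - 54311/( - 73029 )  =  3^ ( - 1 )*11^( - 1 ) *2213^( - 1) * 54311^1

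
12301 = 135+12166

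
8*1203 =9624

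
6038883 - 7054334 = -1015451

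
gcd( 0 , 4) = 4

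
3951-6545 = - 2594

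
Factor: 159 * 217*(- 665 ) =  - 22944495 = - 3^1*5^1 * 7^2*19^1 *31^1*53^1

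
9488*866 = 8216608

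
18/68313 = 6/22771 = 0.00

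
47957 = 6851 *7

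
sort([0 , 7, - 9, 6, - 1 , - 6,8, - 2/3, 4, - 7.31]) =[ - 9, - 7.31, - 6, - 1 , - 2/3, 0  ,  4, 6 , 7 , 8 ]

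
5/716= 5/716= 0.01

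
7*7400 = 51800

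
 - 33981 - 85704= - 119685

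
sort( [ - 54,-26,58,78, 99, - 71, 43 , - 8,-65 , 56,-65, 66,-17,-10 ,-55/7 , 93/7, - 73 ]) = [ - 73  , - 71,-65, - 65 , - 54,  -  26, - 17, - 10, - 8,  -  55/7,  93/7, 43 , 56,58,66,  78,99 ] 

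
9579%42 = 3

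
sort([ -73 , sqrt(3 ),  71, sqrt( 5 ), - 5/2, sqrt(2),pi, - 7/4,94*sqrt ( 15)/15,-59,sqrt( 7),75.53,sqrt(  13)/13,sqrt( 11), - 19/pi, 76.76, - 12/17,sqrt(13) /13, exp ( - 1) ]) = [ - 73, - 59,-19/pi , - 5/2, - 7/4,- 12/17, sqrt(13) /13,sqrt( 13 ) /13,exp( - 1 ),sqrt(2 ), sqrt ( 3), sqrt(5),sqrt( 7) , pi,sqrt( 11 ),94* sqrt(15) /15,71,75.53,76.76]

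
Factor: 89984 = 2^7*19^1*37^1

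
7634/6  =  1272 + 1/3 = 1272.33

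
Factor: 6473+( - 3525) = 2948=2^2*11^1*67^1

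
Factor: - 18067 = - 7^1*29^1*89^1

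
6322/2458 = 3161/1229 = 2.57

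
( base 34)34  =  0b1101010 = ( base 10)106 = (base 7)211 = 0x6a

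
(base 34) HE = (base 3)210221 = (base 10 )592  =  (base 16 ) 250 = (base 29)kc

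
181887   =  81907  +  99980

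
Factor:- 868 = - 2^2*7^1 * 31^1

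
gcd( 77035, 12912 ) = 1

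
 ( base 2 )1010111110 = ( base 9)860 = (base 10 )702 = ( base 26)110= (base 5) 10302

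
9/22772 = 9/22772 = 0.00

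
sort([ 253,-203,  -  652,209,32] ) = [  -  652 , - 203,  32,209,253] 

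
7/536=7/536 =0.01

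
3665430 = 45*81454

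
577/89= 577/89= 6.48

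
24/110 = 12/55 = 0.22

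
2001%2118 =2001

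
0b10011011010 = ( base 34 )12I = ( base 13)747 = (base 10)1242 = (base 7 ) 3423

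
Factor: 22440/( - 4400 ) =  - 51/10 = - 2^(-1)*3^1*5^( - 1 )*17^1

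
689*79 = 54431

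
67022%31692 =3638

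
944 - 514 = 430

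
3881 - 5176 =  - 1295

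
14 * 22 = 308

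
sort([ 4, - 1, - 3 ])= [ - 3, - 1, 4]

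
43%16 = 11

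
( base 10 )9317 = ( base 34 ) 821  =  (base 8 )22145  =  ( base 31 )9LH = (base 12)5485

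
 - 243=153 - 396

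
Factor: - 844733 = -844733^1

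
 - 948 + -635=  - 1583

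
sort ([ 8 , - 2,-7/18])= [ - 2, - 7/18, 8 ] 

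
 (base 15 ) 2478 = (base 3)101122112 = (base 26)BCF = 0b1111001010011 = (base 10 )7763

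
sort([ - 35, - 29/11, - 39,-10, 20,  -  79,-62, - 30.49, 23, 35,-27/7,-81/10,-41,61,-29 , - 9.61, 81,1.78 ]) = [-79, - 62,-41,- 39 ,-35, - 30.49,  -  29, - 10, - 9.61,  -  81/10,  -  27/7  ,-29/11, 1.78, 20,23, 35,61, 81]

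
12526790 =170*73687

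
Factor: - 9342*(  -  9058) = 2^2*3^3*7^1*173^1*647^1 = 84619836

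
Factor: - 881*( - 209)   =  184129  =  11^1*19^1*881^1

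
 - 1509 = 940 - 2449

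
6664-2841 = 3823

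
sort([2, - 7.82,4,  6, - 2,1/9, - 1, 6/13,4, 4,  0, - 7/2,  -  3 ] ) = [ - 7.82, -7/2, - 3,-2, - 1,0,1/9, 6/13 , 2,4,4, 4,6 ]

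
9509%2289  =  353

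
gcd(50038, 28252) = 2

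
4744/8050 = 2372/4025 = 0.59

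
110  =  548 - 438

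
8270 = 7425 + 845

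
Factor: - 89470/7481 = -2^1*5^1*23^1*389^1*7481^( - 1) 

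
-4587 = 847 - 5434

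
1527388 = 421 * 3628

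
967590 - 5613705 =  - 4646115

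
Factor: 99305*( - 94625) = -5^4*757^1*19861^1 = -  9396735625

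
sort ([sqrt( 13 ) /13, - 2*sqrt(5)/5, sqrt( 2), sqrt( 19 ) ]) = [ - 2*sqrt(5)/5,sqrt(13)/13, sqrt( 2), sqrt( 19) ]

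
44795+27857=72652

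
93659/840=93659/840 = 111.50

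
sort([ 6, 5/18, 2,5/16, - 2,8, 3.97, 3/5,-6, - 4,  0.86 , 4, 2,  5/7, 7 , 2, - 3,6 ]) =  [  -  6 ,  -  4 , - 3 , - 2,5/18, 5/16, 3/5, 5/7, 0.86,2, 2,2,3.97, 4, 6, 6,  7,8]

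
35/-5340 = -7/1068=-0.01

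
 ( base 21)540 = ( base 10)2289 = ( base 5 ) 33124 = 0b100011110001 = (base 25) 3ge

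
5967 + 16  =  5983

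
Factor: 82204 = 2^2 * 20551^1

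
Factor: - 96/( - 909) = 32/303 =2^5*3^( - 1) * 101^( - 1)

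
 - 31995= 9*(  -  3555) 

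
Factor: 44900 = 2^2*5^2*449^1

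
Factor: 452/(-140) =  - 113/35 = - 5^( - 1 )*7^( - 1 )*113^1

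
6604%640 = 204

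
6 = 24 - 18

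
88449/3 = 29483= 29483.00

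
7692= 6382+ 1310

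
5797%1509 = 1270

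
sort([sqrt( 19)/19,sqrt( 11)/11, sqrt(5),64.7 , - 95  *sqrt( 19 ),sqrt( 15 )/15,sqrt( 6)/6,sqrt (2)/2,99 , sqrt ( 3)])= [ - 95*sqrt(19),sqrt( 19)/19,sqrt(15)/15, sqrt( 11) /11, sqrt(6)/6,sqrt (2)/2, sqrt( 3), sqrt( 5 ), 64.7, 99]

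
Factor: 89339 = 41^1*2179^1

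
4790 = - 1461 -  - 6251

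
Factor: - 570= - 2^1*3^1*5^1 * 19^1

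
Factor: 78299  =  13^1*19^1*317^1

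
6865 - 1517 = 5348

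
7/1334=7/1334 = 0.01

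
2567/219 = 11 + 158/219 = 11.72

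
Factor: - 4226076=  - 2^2*3^2*  89^1*1319^1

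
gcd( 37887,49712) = 1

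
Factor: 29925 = 3^2*5^2*7^1*19^1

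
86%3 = 2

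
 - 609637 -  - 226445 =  - 383192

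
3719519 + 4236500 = 7956019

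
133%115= 18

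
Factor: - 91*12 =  - 1092=- 2^2*3^1*7^1*13^1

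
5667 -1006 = 4661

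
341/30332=341/30332 = 0.01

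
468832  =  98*4784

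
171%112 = 59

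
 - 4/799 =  - 1 + 795/799=- 0.01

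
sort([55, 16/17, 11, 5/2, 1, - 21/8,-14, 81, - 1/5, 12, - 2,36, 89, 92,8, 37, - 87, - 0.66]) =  [-87, - 14,-21/8 ,- 2, - 0.66,-1/5, 16/17,  1, 5/2, 8, 11,12, 36, 37, 55,81,89, 92] 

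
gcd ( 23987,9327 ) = 1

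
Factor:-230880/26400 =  - 5^ ( - 1)*11^( - 1) * 13^1 * 37^1 = - 481/55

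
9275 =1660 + 7615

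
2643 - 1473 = 1170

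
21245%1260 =1085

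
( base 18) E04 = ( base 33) 45J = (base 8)10674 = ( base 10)4540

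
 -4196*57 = -239172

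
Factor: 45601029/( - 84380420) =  - 2^ ( - 2)*3^3*5^( - 1)*967^ ( -1)*4363^( - 1)*1688927^1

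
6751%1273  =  386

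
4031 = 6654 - 2623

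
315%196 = 119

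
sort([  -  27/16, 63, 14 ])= [ - 27/16 , 14, 63]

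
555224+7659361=8214585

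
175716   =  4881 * 36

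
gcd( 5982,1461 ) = 3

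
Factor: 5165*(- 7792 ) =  - 2^4 * 5^1*487^1*1033^1=- 40245680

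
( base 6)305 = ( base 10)113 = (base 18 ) 65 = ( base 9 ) 135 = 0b1110001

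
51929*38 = 1973302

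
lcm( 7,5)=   35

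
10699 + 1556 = 12255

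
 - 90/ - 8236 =45/4118 = 0.01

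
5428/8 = 1357/2 = 678.50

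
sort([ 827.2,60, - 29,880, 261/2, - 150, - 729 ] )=[ - 729, - 150, - 29,60,261/2,827.2,880 ] 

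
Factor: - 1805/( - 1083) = 3^(-1 )*5^1 = 5/3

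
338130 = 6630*51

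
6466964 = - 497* ( - 13012 ) 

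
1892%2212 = 1892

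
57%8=1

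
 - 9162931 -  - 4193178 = - 4969753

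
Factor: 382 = 2^1*191^1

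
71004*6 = 426024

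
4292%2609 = 1683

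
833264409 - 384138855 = 449125554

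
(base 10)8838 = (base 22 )I5G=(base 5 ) 240323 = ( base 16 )2286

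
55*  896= 49280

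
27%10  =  7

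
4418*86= 379948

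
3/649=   3/649 = 0.00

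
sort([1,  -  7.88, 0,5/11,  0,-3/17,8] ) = [ - 7.88, - 3/17, 0, 0, 5/11, 1,8 ] 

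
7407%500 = 407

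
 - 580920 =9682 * ( - 60)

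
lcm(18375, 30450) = 1065750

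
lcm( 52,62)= 1612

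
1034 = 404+630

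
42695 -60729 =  - 18034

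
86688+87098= 173786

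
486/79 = 6 + 12/79  =  6.15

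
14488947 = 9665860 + 4823087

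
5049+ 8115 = 13164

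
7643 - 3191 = 4452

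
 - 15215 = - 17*895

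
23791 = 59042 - 35251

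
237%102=33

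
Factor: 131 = 131^1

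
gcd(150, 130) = 10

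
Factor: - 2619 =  -3^3*97^1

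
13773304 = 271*50824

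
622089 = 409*1521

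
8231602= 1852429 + 6379173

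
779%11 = 9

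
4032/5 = 4032/5 = 806.40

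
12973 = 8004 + 4969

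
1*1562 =1562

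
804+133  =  937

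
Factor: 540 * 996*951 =2^4*3^5 * 5^1 * 83^1*317^1 = 511485840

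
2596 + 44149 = 46745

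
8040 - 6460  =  1580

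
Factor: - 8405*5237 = -44016985 = -5^1 * 41^2*5237^1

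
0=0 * 22325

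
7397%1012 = 313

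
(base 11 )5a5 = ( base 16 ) 2D0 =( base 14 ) 396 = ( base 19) 1ih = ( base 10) 720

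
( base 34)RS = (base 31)ug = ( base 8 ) 1662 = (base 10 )946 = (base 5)12241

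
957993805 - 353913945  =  604079860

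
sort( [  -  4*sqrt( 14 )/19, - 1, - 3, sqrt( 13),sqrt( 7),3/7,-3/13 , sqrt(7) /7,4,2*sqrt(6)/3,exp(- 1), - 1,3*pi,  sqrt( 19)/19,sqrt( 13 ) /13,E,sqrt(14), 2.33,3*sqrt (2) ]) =[ - 3, - 1,-1, - 4*sqrt( 14) /19, - 3/13,sqrt(19)/19,sqrt(13)/13,exp(-1 ), sqrt(7 ) /7,3/7,2*sqrt(6)/3,2.33,sqrt (7 ) , E , sqrt( 13),sqrt( 14 ), 4, 3*sqrt( 2 ),3 * pi]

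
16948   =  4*4237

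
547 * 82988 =45394436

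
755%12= 11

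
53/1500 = 53/1500 = 0.04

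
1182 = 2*591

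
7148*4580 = 32737840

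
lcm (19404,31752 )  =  349272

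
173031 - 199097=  - 26066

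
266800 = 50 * 5336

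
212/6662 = 106/3331=0.03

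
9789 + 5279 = 15068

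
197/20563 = 197/20563 = 0.01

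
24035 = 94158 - 70123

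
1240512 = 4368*284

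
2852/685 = 2852/685 =4.16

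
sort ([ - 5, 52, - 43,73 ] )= [-43,- 5,52,73]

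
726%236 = 18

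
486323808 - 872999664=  - 386675856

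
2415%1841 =574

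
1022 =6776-5754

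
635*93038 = 59079130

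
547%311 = 236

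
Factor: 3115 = 5^1 * 7^1*89^1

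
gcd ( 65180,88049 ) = 1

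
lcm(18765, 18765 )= 18765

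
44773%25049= 19724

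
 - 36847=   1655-38502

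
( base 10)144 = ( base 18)80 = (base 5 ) 1034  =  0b10010000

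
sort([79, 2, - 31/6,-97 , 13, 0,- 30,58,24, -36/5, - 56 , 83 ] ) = [ - 97,-56, - 30, - 36/5,  -  31/6,0, 2,13 , 24,58,79 , 83]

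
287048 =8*35881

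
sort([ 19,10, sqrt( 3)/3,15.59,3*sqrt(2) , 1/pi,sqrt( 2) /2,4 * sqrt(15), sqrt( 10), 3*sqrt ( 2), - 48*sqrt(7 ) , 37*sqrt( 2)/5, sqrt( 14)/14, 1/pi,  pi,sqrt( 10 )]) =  [ - 48*sqrt( 7),sqrt(14)/14, 1/pi,1/pi , sqrt( 3) /3, sqrt( 2 )/2,pi,sqrt( 10 ), sqrt(10 ),3*sqrt( 2),  3*sqrt( 2), 10 , 37*sqrt( 2)/5, 4*sqrt( 15),15.59 , 19 ] 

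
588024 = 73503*8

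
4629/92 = 4629/92 = 50.32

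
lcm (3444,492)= 3444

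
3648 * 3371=12297408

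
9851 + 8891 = 18742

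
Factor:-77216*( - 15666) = 1209665856 =2^6*3^1*7^1*19^1*127^1*373^1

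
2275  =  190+2085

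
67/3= 67/3 = 22.33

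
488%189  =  110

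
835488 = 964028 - 128540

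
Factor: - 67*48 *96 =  - 308736 = - 2^9 * 3^2*67^1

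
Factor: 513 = 3^3*19^1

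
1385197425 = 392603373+992594052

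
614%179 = 77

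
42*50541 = 2122722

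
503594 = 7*71942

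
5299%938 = 609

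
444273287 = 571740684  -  127467397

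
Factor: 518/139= 2^1*7^1 * 37^1*139^( - 1) 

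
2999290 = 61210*49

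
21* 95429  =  2004009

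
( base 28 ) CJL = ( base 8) 23351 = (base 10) 9961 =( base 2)10011011101001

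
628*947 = 594716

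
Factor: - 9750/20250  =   - 13/27=- 3^( - 3 )* 13^1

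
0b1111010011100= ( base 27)AK6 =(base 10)7836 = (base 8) 17234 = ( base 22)G44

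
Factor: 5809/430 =2^( - 1 ) * 5^(-1 )*37^1*43^( - 1 )*157^1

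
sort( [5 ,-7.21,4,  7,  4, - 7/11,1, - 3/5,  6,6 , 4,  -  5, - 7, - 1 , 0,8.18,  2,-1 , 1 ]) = [ - 7.21, - 7,- 5,-1,-1,  -  7/11, - 3/5,0, 1,1  ,  2,  4,  4,4,  5,  6, 6,7,8.18]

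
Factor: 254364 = 2^2 * 3^1*11^1*41^1*47^1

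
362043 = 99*3657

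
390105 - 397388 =-7283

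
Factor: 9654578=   2^1*31^1 *155719^1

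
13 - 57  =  -44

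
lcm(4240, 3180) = 12720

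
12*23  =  276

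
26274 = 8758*3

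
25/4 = 6 +1/4=6.25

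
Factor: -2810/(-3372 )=2^( - 1)*3^( - 1)*5^1 = 5/6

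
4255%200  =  55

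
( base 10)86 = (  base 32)2M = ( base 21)42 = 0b1010110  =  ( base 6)222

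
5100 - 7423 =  - 2323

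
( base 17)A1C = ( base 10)2919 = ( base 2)101101100111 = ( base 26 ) 487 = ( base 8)5547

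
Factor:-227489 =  - 227489^1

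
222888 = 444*502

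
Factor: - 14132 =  - 2^2 *3533^1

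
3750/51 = 1250/17 =73.53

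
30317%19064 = 11253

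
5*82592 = 412960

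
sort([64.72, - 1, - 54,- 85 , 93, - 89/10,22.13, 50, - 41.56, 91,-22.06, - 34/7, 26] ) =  [ - 85, - 54, - 41.56, - 22.06, - 89/10, - 34/7,- 1,  22.13, 26,  50, 64.72, 91, 93]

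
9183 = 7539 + 1644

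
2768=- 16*( - 173)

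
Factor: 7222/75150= 3611/37575=   3^ ( - 2 ) * 5^(-2 ) * 23^1*157^1*167^( - 1 )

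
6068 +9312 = 15380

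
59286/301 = 59286/301 =196.96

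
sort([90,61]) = [61,90] 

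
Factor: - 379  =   - 379^1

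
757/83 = 757/83 = 9.12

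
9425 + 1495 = 10920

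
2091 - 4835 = -2744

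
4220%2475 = 1745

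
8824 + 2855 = 11679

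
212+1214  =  1426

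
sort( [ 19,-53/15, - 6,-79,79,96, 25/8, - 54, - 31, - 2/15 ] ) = [ -79,-54, - 31, - 6, - 53/15, - 2/15,25/8,19, 79 , 96]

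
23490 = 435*54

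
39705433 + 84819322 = 124524755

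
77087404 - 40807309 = 36280095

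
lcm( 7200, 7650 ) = 122400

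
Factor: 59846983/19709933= 7^3* 1583^( - 1)*12451^(-1)*174481^1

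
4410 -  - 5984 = 10394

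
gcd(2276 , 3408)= 4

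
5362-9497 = -4135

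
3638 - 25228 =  - 21590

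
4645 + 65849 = 70494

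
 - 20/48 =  - 5/12 = - 0.42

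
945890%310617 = 14039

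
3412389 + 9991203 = 13403592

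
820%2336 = 820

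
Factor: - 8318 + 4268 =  - 4050=- 2^1*3^4*5^2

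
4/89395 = 4/89395  =  0.00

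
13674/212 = 129/2= 64.50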